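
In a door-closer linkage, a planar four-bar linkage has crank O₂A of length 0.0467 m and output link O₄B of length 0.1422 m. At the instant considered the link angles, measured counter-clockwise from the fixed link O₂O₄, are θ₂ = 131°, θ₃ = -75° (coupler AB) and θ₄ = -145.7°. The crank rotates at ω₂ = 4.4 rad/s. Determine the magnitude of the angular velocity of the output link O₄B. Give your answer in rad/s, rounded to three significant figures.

ω₂ = 4.4 rad/s
Differentiating the loop-closure r₂e^{iθ₂}+r₃e^{iθ₃}=r₁+r₄e^{iθ₄} gives r₂ω₂e^{iθ₂}+r₃ω₃e^{iθ₃}=r₄ω₄e^{iθ₄}.
Eliminating the other unknown: ω₄ = r₂ω₂ sin(θ₂−θ₃) / [r₄ sin(θ₄−θ₃)].
Numerator sine = -0.43837; denominator sine = -0.94380.
Result = 0.0467·4.4·(-0.43837) / (0.1422·(-0.94380)) = +0.67117 rad/s; magnitude 0.67117 rad/s.

0.671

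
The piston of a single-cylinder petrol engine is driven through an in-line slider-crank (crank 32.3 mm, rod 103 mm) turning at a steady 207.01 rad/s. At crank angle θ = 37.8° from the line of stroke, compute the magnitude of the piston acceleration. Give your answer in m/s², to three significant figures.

ω = 207 rad/s
x(θ) = r cosθ + √(L² − r² sin²θ); with ω constant, a = ω²·d²x/dθ².
d²x/dθ² = −r cosθ − r²(cos2θ)/√u − r⁴ sin²2θ/(4u^{3/2}),  u = L² − r² sin²θ = 0.0102171 m².
Substituting r = 0.0323 m, L = 0.103 m, θ = 37.8°: d²x/dθ² = -0.028336 m.
a = ω²·d²x/dθ² = (207)²·(-0.028336) = -1214.3 m/s²;  |a| = 1214.3 m/s².

1210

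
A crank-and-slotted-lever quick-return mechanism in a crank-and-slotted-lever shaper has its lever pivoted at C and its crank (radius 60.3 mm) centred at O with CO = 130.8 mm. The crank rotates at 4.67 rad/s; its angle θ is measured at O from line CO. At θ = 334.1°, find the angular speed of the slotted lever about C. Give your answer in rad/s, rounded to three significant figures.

1.43

ω = 4.67 rad/s
Crank pin A relative to C: A = (d + r cosθ, r sinθ); lever angle φ = atan2(r sinθ, d + r cosθ).
Differentiating tanφ: φ̇ = rω(d cosθ + r)/(d² + r² + 2dr cosθ).
d² + r² + 2dr cosθ = |CA|² = 0.0349348 m²;  d cosθ + r = +0.17796 m.
|ω_lever| = |0.0603·4.67·+0.17796| / 0.0349348 = 1.4345 rad/s.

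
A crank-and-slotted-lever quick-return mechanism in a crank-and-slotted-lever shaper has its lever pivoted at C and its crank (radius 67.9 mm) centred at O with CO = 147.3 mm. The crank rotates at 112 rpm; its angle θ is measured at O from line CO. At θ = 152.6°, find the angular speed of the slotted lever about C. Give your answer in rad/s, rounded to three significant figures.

5.86

ω = 11.73 rad/s (from 112 rpm).
Crank pin A relative to C: A = (d + r cosθ, r sinθ); lever angle φ = atan2(r sinθ, d + r cosθ).
Differentiating tanφ: φ̇ = rω(d cosθ + r)/(d² + r² + 2dr cosθ).
d² + r² + 2dr cosθ = |CA|² = 0.00854843 m²;  d cosθ + r = -0.062875 m.
|ω_lever| = |0.0679·11.73·-0.062875| / 0.00854843 = 5.8575 rad/s.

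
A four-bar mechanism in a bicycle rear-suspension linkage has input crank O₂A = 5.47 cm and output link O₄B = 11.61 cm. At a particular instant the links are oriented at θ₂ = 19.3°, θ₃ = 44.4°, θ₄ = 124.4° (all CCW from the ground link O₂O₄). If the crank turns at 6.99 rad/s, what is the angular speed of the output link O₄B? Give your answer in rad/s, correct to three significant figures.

ω₂ = 6.99 rad/s
Differentiating the loop-closure r₂e^{iθ₂}+r₃e^{iθ₃}=r₁+r₄e^{iθ₄} gives r₂ω₂e^{iθ₂}+r₃ω₃e^{iθ₃}=r₄ω₄e^{iθ₄}.
Eliminating the other unknown: ω₄ = r₂ω₂ sin(θ₂−θ₃) / [r₄ sin(θ₄−θ₃)].
Numerator sine = -0.42420; denominator sine = +0.98481.
Result = 0.0547·6.99·(-0.42420) / (0.1161·(+0.98481)) = -1.4186 rad/s; magnitude 1.4186 rad/s.

1.42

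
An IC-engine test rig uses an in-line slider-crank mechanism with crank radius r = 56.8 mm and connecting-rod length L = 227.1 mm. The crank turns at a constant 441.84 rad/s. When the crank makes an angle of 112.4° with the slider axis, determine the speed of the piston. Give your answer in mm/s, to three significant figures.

20900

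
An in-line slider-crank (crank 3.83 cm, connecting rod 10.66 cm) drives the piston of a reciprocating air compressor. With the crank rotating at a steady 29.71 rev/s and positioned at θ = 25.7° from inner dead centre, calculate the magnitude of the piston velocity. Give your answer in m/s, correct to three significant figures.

ω = 2π·29.7 = 186.7 rad/s
For an in-line slider-crank, x = r cosθ + √(L² − r² sin²θ), so v = −rω sinθ·[1 + r cosθ/√(L² − r² sin²θ)].
With r = 0.0383 m, L = 0.1066 m, θ = 25.7°: √(L² − r² sin²θ) = 0.1053 m.
v = −0.0383·186.7·0.43366·[1 + 0.0383·0.90108/0.1053] = -4.1167 m/s.
|v| = 4.1167 m/s.

4.12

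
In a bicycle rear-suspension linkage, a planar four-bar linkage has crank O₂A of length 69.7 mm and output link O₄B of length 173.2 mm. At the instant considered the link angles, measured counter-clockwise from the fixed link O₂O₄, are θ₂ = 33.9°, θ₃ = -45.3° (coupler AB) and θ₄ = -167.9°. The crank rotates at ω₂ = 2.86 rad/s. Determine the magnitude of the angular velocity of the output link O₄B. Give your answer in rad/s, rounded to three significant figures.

ω₂ = 2.86 rad/s
Differentiating the loop-closure r₂e^{iθ₂}+r₃e^{iθ₃}=r₁+r₄e^{iθ₄} gives r₂ω₂e^{iθ₂}+r₃ω₃e^{iθ₃}=r₄ω₄e^{iθ₄}.
Eliminating the other unknown: ω₄ = r₂ω₂ sin(θ₂−θ₃) / [r₄ sin(θ₄−θ₃)].
Numerator sine = +0.98229; denominator sine = -0.84245.
Result = 0.0697·2.86·(+0.98229) / (0.1732·(-0.84245)) = -1.342 rad/s; magnitude 1.342 rad/s.

1.34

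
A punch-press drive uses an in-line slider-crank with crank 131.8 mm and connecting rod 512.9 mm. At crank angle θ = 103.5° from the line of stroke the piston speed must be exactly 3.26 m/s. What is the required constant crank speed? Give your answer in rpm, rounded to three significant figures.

259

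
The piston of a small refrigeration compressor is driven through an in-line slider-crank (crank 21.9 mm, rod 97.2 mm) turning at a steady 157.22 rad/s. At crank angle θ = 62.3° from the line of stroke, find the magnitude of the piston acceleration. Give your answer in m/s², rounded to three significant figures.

182

ω = 157.2 rad/s
x(θ) = r cosθ + √(L² − r² sin²θ); with ω constant, a = ω²·d²x/dθ².
d²x/dθ² = −r cosθ − r²(cos2θ)/√u − r⁴ sin²2θ/(4u^{3/2}),  u = L² − r² sin²θ = 0.00907186 m².
Substituting r = 0.0219 m, L = 0.0972 m, θ = 62.3°: d²x/dθ² = -0.0073658 m.
a = ω²·d²x/dθ² = (157.2)²·(-0.0073658) = -182.07 m/s²;  |a| = 182.07 m/s².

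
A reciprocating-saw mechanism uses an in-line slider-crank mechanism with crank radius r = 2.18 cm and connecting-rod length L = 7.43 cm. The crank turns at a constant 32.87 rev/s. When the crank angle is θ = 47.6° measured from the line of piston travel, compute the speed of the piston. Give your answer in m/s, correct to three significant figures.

ω = 2π·32.9 = 206.5 rad/s
For an in-line slider-crank, x = r cosθ + √(L² − r² sin²θ), so v = −rω sinθ·[1 + r cosθ/√(L² − r² sin²θ)].
With r = 0.0218 m, L = 0.0743 m, θ = 47.6°: √(L² − r² sin²θ) = 0.072535 m.
v = −0.0218·206.5·0.73846·[1 + 0.0218·0.67430/0.072535] = -3.9985 m/s.
|v| = 3.9985 m/s.

4.00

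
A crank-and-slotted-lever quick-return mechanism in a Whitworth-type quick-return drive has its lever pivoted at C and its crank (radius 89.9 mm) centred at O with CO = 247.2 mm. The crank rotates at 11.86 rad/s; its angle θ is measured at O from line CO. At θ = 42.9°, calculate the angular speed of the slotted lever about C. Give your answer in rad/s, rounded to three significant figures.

2.84

ω = 11.86 rad/s
Crank pin A relative to C: A = (d + r cosθ, r sinθ); lever angle φ = atan2(r sinθ, d + r cosθ).
Differentiating tanφ: φ̇ = rω(d cosθ + r)/(d² + r² + 2dr cosθ).
d² + r² + 2dr cosθ = |CA|² = 0.101749 m²;  d cosθ + r = +0.27098 m.
|ω_lever| = |0.0899·11.86·+0.27098| / 0.101749 = 2.8396 rad/s.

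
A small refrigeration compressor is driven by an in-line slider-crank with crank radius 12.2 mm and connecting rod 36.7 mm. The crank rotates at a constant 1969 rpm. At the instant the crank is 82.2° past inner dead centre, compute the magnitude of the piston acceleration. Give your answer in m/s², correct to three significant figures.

105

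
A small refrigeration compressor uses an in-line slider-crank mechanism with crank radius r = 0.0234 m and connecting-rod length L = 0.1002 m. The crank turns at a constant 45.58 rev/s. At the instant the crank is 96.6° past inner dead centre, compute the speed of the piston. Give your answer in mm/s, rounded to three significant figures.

ω = 2π·45.6 = 286.4 rad/s
For an in-line slider-crank, x = r cosθ + √(L² − r² sin²θ), so v = −rω sinθ·[1 + r cosθ/√(L² − r² sin²θ)].
With r = 0.0234 m, L = 0.1002 m, θ = 96.6°: √(L² − r² sin²θ) = 0.097466 m.
v = −0.0234·286.4·0.99337·[1 + 0.0234·-0.11494/0.097466] = -6.4734 m/s.
|v| = 6.4734 m/s = 6473.4 mm/s.

6470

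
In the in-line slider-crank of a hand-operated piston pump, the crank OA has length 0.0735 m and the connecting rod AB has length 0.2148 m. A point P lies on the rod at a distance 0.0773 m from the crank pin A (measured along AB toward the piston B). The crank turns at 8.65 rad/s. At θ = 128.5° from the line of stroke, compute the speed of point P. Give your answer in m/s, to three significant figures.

0.523

ω = 8.65 rad/s.  Crank-pin speed |V_A| = rω = 0.63577 m/s, perpendicular to OA.
Rod angle: sinφ = −(r/L) sinθ ⇒ φ = -15.533°; ω_rod = −rω cosθ/√(L²−r²sin²θ) = +1.9124 rad/s.
V_P = V_A + ω_rod × AP, with AP = 0.0773 m along the rod.
Components: V_Px = −rω sinθ − a·ω_rod·sinφ = -0.45798 m/s;  V_Py = rω cosθ + a·ω_rod·cosφ = -0.25335 m/s.
|V_P| = √(V_Px² + V_Py²) = 0.52338 m/s.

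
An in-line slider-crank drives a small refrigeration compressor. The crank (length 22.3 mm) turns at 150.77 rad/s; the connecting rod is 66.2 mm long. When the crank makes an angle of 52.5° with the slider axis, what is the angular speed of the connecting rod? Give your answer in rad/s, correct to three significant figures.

32.1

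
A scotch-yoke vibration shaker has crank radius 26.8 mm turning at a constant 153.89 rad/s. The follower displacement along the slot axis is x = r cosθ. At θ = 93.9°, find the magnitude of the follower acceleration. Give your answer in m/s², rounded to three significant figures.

ω = 153.9 rad/s
x = r cosθ ⇒ ẍ = −rω² cosθ (ω constant).
|a| = rω²|cosθ| = 0.0268·(153.9)²·|cos 93.9°| = 43.168 m/s².

43.2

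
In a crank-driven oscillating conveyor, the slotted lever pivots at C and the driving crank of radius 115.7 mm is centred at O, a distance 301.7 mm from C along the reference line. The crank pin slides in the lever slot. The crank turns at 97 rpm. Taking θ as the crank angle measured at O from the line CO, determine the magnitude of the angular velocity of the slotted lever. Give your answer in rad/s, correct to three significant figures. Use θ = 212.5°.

ω = 10.16 rad/s (from 97 rpm).
Crank pin A relative to C: A = (d + r cosθ, r sinθ); lever angle φ = atan2(r sinθ, d + r cosθ).
Differentiating tanφ: φ̇ = rω(d cosθ + r)/(d² + r² + 2dr cosθ).
d² + r² + 2dr cosθ = |CA|² = 0.0455294 m²;  d cosθ + r = -0.13875 m.
|ω_lever| = |0.1157·10.16·-0.13875| / 0.0455294 = 3.5816 rad/s.

3.58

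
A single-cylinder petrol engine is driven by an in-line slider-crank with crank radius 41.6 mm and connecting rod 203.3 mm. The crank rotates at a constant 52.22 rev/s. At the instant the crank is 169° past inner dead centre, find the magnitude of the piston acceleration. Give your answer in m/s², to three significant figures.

3540

ω = 2π·52.2 = 328.1 rad/s
x(θ) = r cosθ + √(L² − r² sin²θ); with ω constant, a = ω²·d²x/dθ².
d²x/dθ² = −r cosθ − r²(cos2θ)/√u − r⁴ sin²2θ/(4u^{3/2}),  u = L² − r² sin²θ = 0.0412679 m².
Substituting r = 0.0416 m, L = 0.2033 m, θ = 169°: d²x/dθ² = +0.032925 m.
a = ω²·d²x/dθ² = (328.1)²·(+0.032925) = +3544.5 m/s²;  |a| = 3544.5 m/s².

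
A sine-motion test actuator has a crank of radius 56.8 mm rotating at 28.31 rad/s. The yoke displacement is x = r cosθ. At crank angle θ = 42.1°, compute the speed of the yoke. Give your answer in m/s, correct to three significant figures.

ω = 28.31 rad/s
x = r cosθ ⇒ ẋ = −rω sinθ.
|v| = rω|sinθ| = 0.0568·28.31·|sin 42.1°| = 1.0781 m/s.

1.08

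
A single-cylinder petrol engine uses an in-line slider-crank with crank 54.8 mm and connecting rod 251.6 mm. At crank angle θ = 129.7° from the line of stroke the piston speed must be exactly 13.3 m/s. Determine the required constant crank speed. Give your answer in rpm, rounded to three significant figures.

3510

For an in-line slider-crank, |v_piston| = rω|sinθ|·[1 + r cosθ/√(L² − r² sin²θ)].
With r = 0.0548 m, L = 0.2516 m, θ = 129.7°: the bracketed kinematic factor |dx/dθ| = 0.036213 m.
ω = v/|dx/dθ| = 13.3/0.036213 = 367.27 rad/s.
N = 60ω/(2π) = 3507.2 rpm.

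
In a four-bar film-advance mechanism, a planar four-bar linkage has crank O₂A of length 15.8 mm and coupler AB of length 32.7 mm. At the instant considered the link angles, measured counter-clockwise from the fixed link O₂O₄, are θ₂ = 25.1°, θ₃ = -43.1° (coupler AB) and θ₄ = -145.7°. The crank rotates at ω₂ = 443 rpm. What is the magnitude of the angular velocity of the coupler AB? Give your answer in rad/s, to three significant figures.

3.67

ω₂ = 46.39 rad/s (from 443 rpm).
Differentiating the loop-closure r₂e^{iθ₂}+r₃e^{iθ₃}=r₁+r₄e^{iθ₄} gives r₂ω₂e^{iθ₂}+r₃ω₃e^{iθ₃}=r₄ω₄e^{iθ₄}.
Eliminating the other unknown: ω₃ = r₂ω₂ sin(θ₄−θ₂) / [r₃ sin(θ₃−θ₄)].
Numerator sine = -0.15988; denominator sine = +0.97592.
Result = 0.0158·46.39·(-0.15988) / (0.0327·(+0.97592)) = -3.6722 rad/s; magnitude 3.6722 rad/s.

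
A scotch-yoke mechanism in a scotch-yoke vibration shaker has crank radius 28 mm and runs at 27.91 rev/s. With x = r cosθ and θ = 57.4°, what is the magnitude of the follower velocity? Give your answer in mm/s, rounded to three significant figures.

4140

ω = 175.4 rad/s (from 27.91 rev/s).
x = r cosθ ⇒ ẋ = −rω sinθ.
|v| = rω|sinθ| = 0.028·175.4·|sin 57.4°| = 4.1366 m/s = 4136.6 mm/s.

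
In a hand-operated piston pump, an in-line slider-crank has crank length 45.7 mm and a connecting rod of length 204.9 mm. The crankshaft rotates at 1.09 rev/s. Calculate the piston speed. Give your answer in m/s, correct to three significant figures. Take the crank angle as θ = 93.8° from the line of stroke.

ω = 2π·1.09 = 6.849 rad/s
For an in-line slider-crank, x = r cosθ + √(L² − r² sin²θ), so v = −rω sinθ·[1 + r cosθ/√(L² − r² sin²θ)].
With r = 0.0457 m, L = 0.2049 m, θ = 93.8°: √(L² − r² sin²θ) = 0.19976 m.
v = −0.0457·6.849·0.99780·[1 + 0.0457·-0.06627/0.19976] = -0.30756 m/s.
|v| = 0.30756 m/s.

0.308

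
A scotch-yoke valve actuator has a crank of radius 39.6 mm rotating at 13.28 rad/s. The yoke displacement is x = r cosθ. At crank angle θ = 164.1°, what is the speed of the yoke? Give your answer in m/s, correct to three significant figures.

0.144

ω = 13.28 rad/s
x = r cosθ ⇒ ẋ = −rω sinθ.
|v| = rω|sinθ| = 0.0396·13.28·|sin 164.1°| = 0.14407 m/s.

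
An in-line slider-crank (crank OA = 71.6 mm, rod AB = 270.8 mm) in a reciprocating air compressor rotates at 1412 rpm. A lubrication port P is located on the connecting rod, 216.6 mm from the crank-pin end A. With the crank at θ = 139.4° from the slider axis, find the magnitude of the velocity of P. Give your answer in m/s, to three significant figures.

ω = 147.9 rad/s.  Crank-pin speed |V_A| = rω = 10.587 m/s, perpendicular to OA.
Rod angle: sinφ = −(r/L) sinθ ⇒ φ = -9.908°; ω_rod = −rω cosθ/√(L²−r²sin²θ) = +30.134 rad/s.
V_P = V_A + ω_rod × AP, with AP = 0.2166 m along the rod.
Components: V_Px = −rω sinθ − a·ω_rod·sinφ = -5.7667 m/s;  V_Py = rω cosθ + a·ω_rod·cosφ = -1.6089 m/s.
|V_P| = √(V_Px² + V_Py²) = 5.987 m/s.

5.99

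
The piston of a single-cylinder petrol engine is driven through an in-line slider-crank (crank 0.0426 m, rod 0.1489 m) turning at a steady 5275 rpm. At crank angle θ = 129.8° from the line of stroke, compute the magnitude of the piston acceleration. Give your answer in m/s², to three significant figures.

8930

ω = 2π·5275/60 = 552.4 rad/s
x(θ) = r cosθ + √(L² − r² sin²θ); with ω constant, a = ω²·d²x/dθ².
d²x/dθ² = −r cosθ − r²(cos2θ)/√u − r⁴ sin²2θ/(4u^{3/2}),  u = L² − r² sin²θ = 0.0211 m².
Substituting r = 0.0426 m, L = 0.1489 m, θ = 129.8°: d²x/dθ² = +0.029264 m.
a = ω²·d²x/dθ² = (552.4)²·(+0.029264) = +8929.7 m/s²;  |a| = 8929.7 m/s².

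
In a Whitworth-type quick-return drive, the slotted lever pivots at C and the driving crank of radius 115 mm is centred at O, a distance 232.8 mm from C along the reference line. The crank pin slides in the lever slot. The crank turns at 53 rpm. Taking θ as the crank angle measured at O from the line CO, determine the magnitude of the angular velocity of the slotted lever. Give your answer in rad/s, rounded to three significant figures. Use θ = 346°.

ω = 5.55 rad/s (from 53 rpm).
Crank pin A relative to C: A = (d + r cosθ, r sinθ); lever angle φ = atan2(r sinθ, d + r cosθ).
Differentiating tanφ: φ̇ = rω(d cosθ + r)/(d² + r² + 2dr cosθ).
d² + r² + 2dr cosθ = |CA|² = 0.119374 m²;  d cosθ + r = +0.34088 m.
|ω_lever| = |0.115·5.55·+0.34088| / 0.119374 = 1.8226 rad/s.

1.82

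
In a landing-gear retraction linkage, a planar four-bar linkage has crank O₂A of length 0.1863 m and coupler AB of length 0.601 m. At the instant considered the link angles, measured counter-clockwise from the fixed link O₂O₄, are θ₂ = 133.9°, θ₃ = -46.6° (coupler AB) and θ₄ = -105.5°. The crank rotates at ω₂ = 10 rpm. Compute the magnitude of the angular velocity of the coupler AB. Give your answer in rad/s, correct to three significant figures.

0.326

ω₂ = 1.047 rad/s (from 10 rpm).
Differentiating the loop-closure r₂e^{iθ₂}+r₃e^{iθ₃}=r₁+r₄e^{iθ₄} gives r₂ω₂e^{iθ₂}+r₃ω₃e^{iθ₃}=r₄ω₄e^{iθ₄}.
Eliminating the other unknown: ω₃ = r₂ω₂ sin(θ₄−θ₂) / [r₃ sin(θ₃−θ₄)].
Numerator sine = +0.86074; denominator sine = +0.85627.
Result = 0.1863·1.047·(+0.86074) / (0.601·(+0.85627)) = +0.32631 rad/s; magnitude 0.32631 rad/s.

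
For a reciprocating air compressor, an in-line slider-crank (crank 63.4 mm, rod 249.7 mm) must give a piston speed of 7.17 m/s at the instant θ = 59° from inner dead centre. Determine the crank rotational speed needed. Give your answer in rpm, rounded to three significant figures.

For an in-line slider-crank, |v_piston| = rω|sinθ|·[1 + r cosθ/√(L² − r² sin²θ)].
With r = 0.0634 m, L = 0.2497 m, θ = 59°: the bracketed kinematic factor |dx/dθ| = 0.061626 m.
ω = v/|dx/dθ| = 7.17/0.061626 = 116.35 rad/s.
N = 60ω/(2π) = 1111 rpm.

1110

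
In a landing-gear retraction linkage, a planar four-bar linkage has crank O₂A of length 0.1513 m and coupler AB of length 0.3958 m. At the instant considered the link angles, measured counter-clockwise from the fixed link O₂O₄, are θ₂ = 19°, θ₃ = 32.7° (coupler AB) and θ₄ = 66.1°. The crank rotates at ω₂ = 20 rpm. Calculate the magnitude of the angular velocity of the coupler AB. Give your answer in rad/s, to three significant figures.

1.07

ω₂ = 2.094 rad/s (from 20 rpm).
Differentiating the loop-closure r₂e^{iθ₂}+r₃e^{iθ₃}=r₁+r₄e^{iθ₄} gives r₂ω₂e^{iθ₂}+r₃ω₃e^{iθ₃}=r₄ω₄e^{iθ₄}.
Eliminating the other unknown: ω₃ = r₂ω₂ sin(θ₄−θ₂) / [r₃ sin(θ₃−θ₄)].
Numerator sine = +0.73254; denominator sine = -0.55048.
Result = 0.1513·2.094·(+0.73254) / (0.3958·(-0.55048)) = -1.0654 rad/s; magnitude 1.0654 rad/s.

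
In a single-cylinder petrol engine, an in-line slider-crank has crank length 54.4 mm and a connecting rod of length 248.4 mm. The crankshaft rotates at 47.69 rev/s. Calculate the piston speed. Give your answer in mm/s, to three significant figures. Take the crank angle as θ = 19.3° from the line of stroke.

ω = 2π·47.7 = 299.6 rad/s
For an in-line slider-crank, x = r cosθ + √(L² − r² sin²θ), so v = −rω sinθ·[1 + r cosθ/√(L² − r² sin²θ)].
With r = 0.0544 m, L = 0.2484 m, θ = 19.3°: √(L² − r² sin²θ) = 0.24775 m.
v = −0.0544·299.6·0.33051·[1 + 0.0544·0.94380/0.24775] = -6.5041 m/s.
|v| = 6.5041 m/s = 6504.1 mm/s.

6500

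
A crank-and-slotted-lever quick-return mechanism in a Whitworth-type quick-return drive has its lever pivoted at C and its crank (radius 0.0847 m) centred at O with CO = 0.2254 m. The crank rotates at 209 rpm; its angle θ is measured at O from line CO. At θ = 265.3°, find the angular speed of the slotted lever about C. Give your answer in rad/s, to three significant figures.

2.24

ω = 21.89 rad/s (from 209 rpm).
Crank pin A relative to C: A = (d + r cosθ, r sinθ); lever angle φ = atan2(r sinθ, d + r cosθ).
Differentiating tanφ: φ̇ = rω(d cosθ + r)/(d² + r² + 2dr cosθ).
d² + r² + 2dr cosθ = |CA|² = 0.0548506 m²;  d cosθ + r = +0.066231 m.
|ω_lever| = |0.0847·21.89·+0.066231| / 0.0548506 = 2.2384 rad/s.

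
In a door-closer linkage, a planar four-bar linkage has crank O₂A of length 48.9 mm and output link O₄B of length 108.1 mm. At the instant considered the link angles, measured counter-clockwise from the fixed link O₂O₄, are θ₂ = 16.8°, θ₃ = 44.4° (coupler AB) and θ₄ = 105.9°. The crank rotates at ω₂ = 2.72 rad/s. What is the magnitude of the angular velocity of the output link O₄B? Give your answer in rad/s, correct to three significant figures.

ω₂ = 2.72 rad/s
Differentiating the loop-closure r₂e^{iθ₂}+r₃e^{iθ₃}=r₁+r₄e^{iθ₄} gives r₂ω₂e^{iθ₂}+r₃ω₃e^{iθ₃}=r₄ω₄e^{iθ₄}.
Eliminating the other unknown: ω₄ = r₂ω₂ sin(θ₂−θ₃) / [r₄ sin(θ₄−θ₃)].
Numerator sine = -0.46330; denominator sine = +0.87882.
Result = 0.0489·2.72·(-0.46330) / (0.1081·(+0.87882)) = -0.64865 rad/s; magnitude 0.64865 rad/s.

0.649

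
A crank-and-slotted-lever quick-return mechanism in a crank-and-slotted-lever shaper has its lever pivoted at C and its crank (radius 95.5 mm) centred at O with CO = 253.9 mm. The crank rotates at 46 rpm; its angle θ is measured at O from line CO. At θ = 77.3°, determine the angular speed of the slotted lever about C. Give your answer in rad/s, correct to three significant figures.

0.826

ω = 4.817 rad/s (from 46 rpm).
Crank pin A relative to C: A = (d + r cosθ, r sinθ); lever angle φ = atan2(r sinθ, d + r cosθ).
Differentiating tanφ: φ̇ = rω(d cosθ + r)/(d² + r² + 2dr cosθ).
d² + r² + 2dr cosθ = |CA|² = 0.0842469 m²;  d cosθ + r = +0.15132 m.
|ω_lever| = |0.0955·4.817·+0.15132| / 0.0842469 = 0.82628 rad/s.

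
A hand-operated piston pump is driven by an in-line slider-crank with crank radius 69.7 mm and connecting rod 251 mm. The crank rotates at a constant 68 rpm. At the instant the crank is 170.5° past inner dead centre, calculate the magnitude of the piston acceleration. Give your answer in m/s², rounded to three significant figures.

2.55

ω = 2π·68/60 = 7.121 rad/s
x(θ) = r cosθ + √(L² − r² sin²θ); with ω constant, a = ω²·d²x/dθ².
d²x/dθ² = −r cosθ − r²(cos2θ)/√u − r⁴ sin²2θ/(4u^{3/2}),  u = L² − r² sin²θ = 0.0628687 m².
Substituting r = 0.0697 m, L = 0.251 m, θ = 170.5°: d²x/dθ² = +0.050385 m.
a = ω²·d²x/dθ² = (7.121)²·(+0.050385) = +2.5549 m/s²;  |a| = 2.5549 m/s².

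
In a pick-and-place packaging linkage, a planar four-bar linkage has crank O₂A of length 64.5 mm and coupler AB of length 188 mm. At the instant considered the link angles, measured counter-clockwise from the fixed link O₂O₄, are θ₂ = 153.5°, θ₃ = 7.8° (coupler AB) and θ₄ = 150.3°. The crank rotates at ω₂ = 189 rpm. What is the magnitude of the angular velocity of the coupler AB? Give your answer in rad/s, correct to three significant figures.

0.623

ω₂ = 19.79 rad/s (from 189 rpm).
Differentiating the loop-closure r₂e^{iθ₂}+r₃e^{iθ₃}=r₁+r₄e^{iθ₄} gives r₂ω₂e^{iθ₂}+r₃ω₃e^{iθ₃}=r₄ω₄e^{iθ₄}.
Eliminating the other unknown: ω₃ = r₂ω₂ sin(θ₄−θ₂) / [r₃ sin(θ₃−θ₄)].
Numerator sine = -0.05582; denominator sine = -0.60876.
Result = 0.0645·19.79·(-0.05582) / (0.188·(-0.60876)) = +0.62265 rad/s; magnitude 0.62265 rad/s.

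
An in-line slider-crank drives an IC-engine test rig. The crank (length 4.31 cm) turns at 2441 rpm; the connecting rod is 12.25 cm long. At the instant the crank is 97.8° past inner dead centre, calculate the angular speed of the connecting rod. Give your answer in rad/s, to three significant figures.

13.0

ω = 255.6 rad/s (converted from 2441 rpm).
The rod makes angle φ with the slider axis where L sinφ = r sinθ; differentiating, L cosφ·φ̇ = r ω cosθ.
L cosφ = √(L² − r² sin²θ) = 0.11482 m.
|ω_rod| = r ω |cosθ| / √(L² − r² sin²θ) = 0.0431·255.6·0.13572/0.11482 = 13.023 rad/s.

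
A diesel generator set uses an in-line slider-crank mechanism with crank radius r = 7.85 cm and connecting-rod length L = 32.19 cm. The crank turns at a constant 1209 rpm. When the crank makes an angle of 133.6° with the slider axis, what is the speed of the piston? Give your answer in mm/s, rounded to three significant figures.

ω = 2π·1209/60 = 126.6 rad/s
For an in-line slider-crank, x = r cosθ + √(L² − r² sin²θ), so v = −rω sinθ·[1 + r cosθ/√(L² − r² sin²θ)].
With r = 0.0785 m, L = 0.3219 m, θ = 133.6°: √(L² − r² sin²θ) = 0.31684 m.
v = −0.0785·126.6·0.72417·[1 + 0.0785·-0.68962/0.31684] = -5.9675 m/s.
|v| = 5.9675 m/s = 5967.5 mm/s.

5970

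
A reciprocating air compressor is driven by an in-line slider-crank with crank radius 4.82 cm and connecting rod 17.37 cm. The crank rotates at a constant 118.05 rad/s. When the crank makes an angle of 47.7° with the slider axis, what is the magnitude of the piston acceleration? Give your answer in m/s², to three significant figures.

ω = 118 rad/s
x(θ) = r cosθ + √(L² − r² sin²θ); with ω constant, a = ω²·d²x/dθ².
d²x/dθ² = −r cosθ − r²(cos2θ)/√u − r⁴ sin²2θ/(4u^{3/2}),  u = L² − r² sin²θ = 0.0289008 m².
Substituting r = 0.0482 m, L = 0.1737 m, θ = 47.7°: d²x/dθ² = -0.031425 m.
a = ω²·d²x/dθ² = (118)²·(-0.031425) = -437.94 m/s²;  |a| = 437.94 m/s².

438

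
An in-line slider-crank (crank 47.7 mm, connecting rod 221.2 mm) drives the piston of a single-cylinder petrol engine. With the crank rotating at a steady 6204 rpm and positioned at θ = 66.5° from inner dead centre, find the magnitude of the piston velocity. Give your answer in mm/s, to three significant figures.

30900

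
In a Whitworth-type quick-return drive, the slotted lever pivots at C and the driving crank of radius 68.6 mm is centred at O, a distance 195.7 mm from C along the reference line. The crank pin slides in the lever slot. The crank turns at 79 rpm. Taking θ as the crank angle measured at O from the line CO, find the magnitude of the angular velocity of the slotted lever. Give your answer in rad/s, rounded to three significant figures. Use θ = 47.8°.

1.86

ω = 8.273 rad/s (from 79 rpm).
Crank pin A relative to C: A = (d + r cosθ, r sinθ); lever angle φ = atan2(r sinθ, d + r cosθ).
Differentiating tanφ: φ̇ = rω(d cosθ + r)/(d² + r² + 2dr cosθ).
d² + r² + 2dr cosθ = |CA|² = 0.0610402 m²;  d cosθ + r = +0.20006 m.
|ω_lever| = |0.0686·8.273·+0.20006| / 0.0610402 = 1.86 rad/s.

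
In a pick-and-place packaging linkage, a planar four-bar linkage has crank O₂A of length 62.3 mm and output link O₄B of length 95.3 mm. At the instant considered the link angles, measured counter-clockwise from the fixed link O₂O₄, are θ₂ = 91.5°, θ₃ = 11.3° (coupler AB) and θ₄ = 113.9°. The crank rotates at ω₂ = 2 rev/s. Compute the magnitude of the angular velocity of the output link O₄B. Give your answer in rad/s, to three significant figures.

8.29

ω₂ = 12.57 rad/s (from 2 rev/s).
Differentiating the loop-closure r₂e^{iθ₂}+r₃e^{iθ₃}=r₁+r₄e^{iθ₄} gives r₂ω₂e^{iθ₂}+r₃ω₃e^{iθ₃}=r₄ω₄e^{iθ₄}.
Eliminating the other unknown: ω₄ = r₂ω₂ sin(θ₂−θ₃) / [r₄ sin(θ₄−θ₃)].
Numerator sine = +0.98541; denominator sine = +0.97592.
Result = 0.0623·12.57·(+0.98541) / (0.0953·(+0.97592)) = +8.2948 rad/s; magnitude 8.2948 rad/s.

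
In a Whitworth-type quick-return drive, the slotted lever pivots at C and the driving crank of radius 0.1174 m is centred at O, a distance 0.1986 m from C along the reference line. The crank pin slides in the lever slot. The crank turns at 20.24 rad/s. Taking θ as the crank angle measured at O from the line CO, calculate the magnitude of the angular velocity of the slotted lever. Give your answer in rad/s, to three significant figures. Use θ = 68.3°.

6.43

ω = 20.24 rad/s
Crank pin A relative to C: A = (d + r cosθ, r sinθ); lever angle φ = atan2(r sinθ, d + r cosθ).
Differentiating tanφ: φ̇ = rω(d cosθ + r)/(d² + r² + 2dr cosθ).
d² + r² + 2dr cosθ = |CA|² = 0.0704665 m²;  d cosθ + r = +0.19083 m.
|ω_lever| = |0.1174·20.24·+0.19083| / 0.0704665 = 6.435 rad/s.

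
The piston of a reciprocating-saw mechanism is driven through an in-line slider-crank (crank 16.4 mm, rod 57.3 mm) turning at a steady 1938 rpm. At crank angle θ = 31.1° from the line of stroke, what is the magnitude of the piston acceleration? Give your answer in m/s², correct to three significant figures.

ω = 2π·1938/60 = 202.9 rad/s
x(θ) = r cosθ + √(L² − r² sin²θ); with ω constant, a = ω²·d²x/dθ².
d²x/dθ² = −r cosθ − r²(cos2θ)/√u − r⁴ sin²2θ/(4u^{3/2}),  u = L² − r² sin²θ = 0.00321153 m².
Substituting r = 0.0164 m, L = 0.0573 m, θ = 31.1°: d²x/dθ² = -0.016334 m.
a = ω²·d²x/dθ² = (202.9)²·(-0.016334) = -672.76 m/s²;  |a| = 672.76 m/s².

673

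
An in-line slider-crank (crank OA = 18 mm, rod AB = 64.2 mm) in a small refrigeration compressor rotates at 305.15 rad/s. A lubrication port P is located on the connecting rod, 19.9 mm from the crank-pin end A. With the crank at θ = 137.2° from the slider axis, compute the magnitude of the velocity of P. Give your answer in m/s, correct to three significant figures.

4.46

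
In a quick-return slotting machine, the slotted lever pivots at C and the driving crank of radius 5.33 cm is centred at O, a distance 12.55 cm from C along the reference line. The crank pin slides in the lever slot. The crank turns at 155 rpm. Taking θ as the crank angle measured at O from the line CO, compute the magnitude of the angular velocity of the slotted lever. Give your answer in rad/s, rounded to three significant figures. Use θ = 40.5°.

ω = 16.23 rad/s (from 155 rpm).
Crank pin A relative to C: A = (d + r cosθ, r sinθ); lever angle φ = atan2(r sinθ, d + r cosθ).
Differentiating tanφ: φ̇ = rω(d cosθ + r)/(d² + r² + 2dr cosθ).
d² + r² + 2dr cosθ = |CA|² = 0.0287641 m²;  d cosθ + r = +0.14873 m.
|ω_lever| = |0.0533·16.23·+0.14873| / 0.0287641 = 4.4734 rad/s.

4.47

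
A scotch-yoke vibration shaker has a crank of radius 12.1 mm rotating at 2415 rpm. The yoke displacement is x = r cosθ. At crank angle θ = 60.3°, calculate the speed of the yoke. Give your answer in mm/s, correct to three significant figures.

2660

ω = 252.9 rad/s (from 2415 rpm).
x = r cosθ ⇒ ẋ = −rω sinθ.
|v| = rω|sinθ| = 0.0121·252.9·|sin 60.3°| = 2.6581 m/s = 2658.1 mm/s.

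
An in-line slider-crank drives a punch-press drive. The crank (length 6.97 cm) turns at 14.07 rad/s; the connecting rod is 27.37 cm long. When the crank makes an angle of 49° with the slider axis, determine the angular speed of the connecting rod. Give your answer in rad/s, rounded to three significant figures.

2.40

ω = 14.07 rad/s
The rod makes angle φ with the slider axis where L sinφ = r sinθ; differentiating, L cosφ·φ̇ = r ω cosθ.
L cosφ = √(L² − r² sin²θ) = 0.2686 m.
|ω_rod| = r ω |cosθ| / √(L² − r² sin²θ) = 0.0697·14.07·0.65606/0.2686 = 2.3953 rad/s.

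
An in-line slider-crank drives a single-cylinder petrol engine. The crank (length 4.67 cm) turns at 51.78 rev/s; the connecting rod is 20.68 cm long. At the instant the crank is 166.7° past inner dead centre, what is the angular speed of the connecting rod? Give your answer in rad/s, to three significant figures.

ω = 325.3 rad/s (converted from 51.78 rev/s).
The rod makes angle φ with the slider axis where L sinφ = r sinθ; differentiating, L cosφ·φ̇ = r ω cosθ.
L cosφ = √(L² − r² sin²θ) = 0.20652 m.
|ω_rod| = r ω |cosθ| / √(L² − r² sin²θ) = 0.0467·325.3·0.97318/0.20652 = 71.596 rad/s.

71.6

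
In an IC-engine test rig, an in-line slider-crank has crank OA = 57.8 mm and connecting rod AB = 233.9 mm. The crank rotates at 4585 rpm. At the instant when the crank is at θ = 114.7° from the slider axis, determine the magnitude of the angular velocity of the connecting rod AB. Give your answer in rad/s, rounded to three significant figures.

50.9

ω = 480.1 rad/s (converted from 4585 rpm).
The rod makes angle φ with the slider axis where L sinφ = r sinθ; differentiating, L cosφ·φ̇ = r ω cosθ.
L cosφ = √(L² − r² sin²θ) = 0.22793 m.
|ω_rod| = r ω |cosθ| / √(L² − r² sin²θ) = 0.0578·480.1·0.41787/0.22793 = 50.878 rad/s.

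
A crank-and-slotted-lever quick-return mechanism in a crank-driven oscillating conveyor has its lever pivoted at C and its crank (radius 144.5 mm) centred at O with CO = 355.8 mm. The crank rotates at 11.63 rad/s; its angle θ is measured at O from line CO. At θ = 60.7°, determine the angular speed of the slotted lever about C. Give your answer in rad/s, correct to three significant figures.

2.71

ω = 11.63 rad/s
Crank pin A relative to C: A = (d + r cosθ, r sinθ); lever angle φ = atan2(r sinθ, d + r cosθ).
Differentiating tanφ: φ̇ = rω(d cosθ + r)/(d² + r² + 2dr cosθ).
d² + r² + 2dr cosθ = |CA|² = 0.197795 m²;  d cosθ + r = +0.31862 m.
|ω_lever| = |0.1445·11.63·+0.31862| / 0.197795 = 2.7071 rad/s.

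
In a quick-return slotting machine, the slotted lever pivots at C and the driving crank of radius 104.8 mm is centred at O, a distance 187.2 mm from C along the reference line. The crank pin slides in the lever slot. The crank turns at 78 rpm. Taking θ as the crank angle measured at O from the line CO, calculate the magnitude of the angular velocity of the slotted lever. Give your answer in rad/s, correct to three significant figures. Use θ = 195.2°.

7.95

ω = 8.168 rad/s (from 78 rpm).
Crank pin A relative to C: A = (d + r cosθ, r sinθ); lever angle φ = atan2(r sinθ, d + r cosθ).
Differentiating tanφ: φ̇ = rω(d cosθ + r)/(d² + r² + 2dr cosθ).
d² + r² + 2dr cosθ = |CA|² = 0.00816241 m²;  d cosθ + r = -0.075851 m.
|ω_lever| = |0.1048·8.168·-0.075851| / 0.00816241 = 7.9548 rad/s.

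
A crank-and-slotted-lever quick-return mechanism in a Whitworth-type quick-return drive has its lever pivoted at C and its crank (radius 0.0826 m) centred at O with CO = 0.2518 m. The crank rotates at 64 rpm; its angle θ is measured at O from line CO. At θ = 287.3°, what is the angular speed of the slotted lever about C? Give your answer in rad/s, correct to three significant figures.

1.06

ω = 6.702 rad/s (from 64 rpm).
Crank pin A relative to C: A = (d + r cosθ, r sinθ); lever angle φ = atan2(r sinθ, d + r cosθ).
Differentiating tanφ: φ̇ = rω(d cosθ + r)/(d² + r² + 2dr cosθ).
d² + r² + 2dr cosθ = |CA|² = 0.082596 m²;  d cosθ + r = +0.15748 m.
|ω_lever| = |0.0826·6.702·+0.15748| / 0.082596 = 1.0555 rad/s.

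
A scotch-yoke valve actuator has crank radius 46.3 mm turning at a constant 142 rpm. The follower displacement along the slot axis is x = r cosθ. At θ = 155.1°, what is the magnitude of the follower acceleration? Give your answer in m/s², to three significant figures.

9.29

ω = 14.87 rad/s (from 142 rpm).
x = r cosθ ⇒ ẍ = −rω² cosθ (ω constant).
|a| = rω²|cosθ| = 0.0463·(14.87)²·|cos 155.1°| = 9.2863 m/s².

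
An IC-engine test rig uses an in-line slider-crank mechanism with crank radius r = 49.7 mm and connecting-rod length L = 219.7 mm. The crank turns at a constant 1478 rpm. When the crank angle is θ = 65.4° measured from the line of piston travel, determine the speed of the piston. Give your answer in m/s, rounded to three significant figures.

ω = 2π·1478/60 = 154.8 rad/s
For an in-line slider-crank, x = r cosθ + √(L² − r² sin²θ), so v = −rω sinθ·[1 + r cosθ/√(L² − r² sin²θ)].
With r = 0.0497 m, L = 0.2197 m, θ = 65.4°: √(L² − r² sin²θ) = 0.215 m.
v = −0.0497·154.8·0.90924·[1 + 0.0497·0.41628/0.215] = -7.6672 m/s.
|v| = 7.6672 m/s.

7.67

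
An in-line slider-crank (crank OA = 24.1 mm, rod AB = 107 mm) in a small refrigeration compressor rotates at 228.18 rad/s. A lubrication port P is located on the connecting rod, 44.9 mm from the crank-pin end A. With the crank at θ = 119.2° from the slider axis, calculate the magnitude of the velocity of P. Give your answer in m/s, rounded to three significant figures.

4.83

ω = 228.2 rad/s.  Crank-pin speed |V_A| = rω = 5.4991 m/s, perpendicular to OA.
Rod angle: sinφ = −(r/L) sinθ ⇒ φ = -11.339°; ω_rod = −rω cosθ/√(L²−r²sin²θ) = +25.572 rad/s.
V_P = V_A + ω_rod × AP, with AP = 0.0449 m along the rod.
Components: V_Px = −rω sinθ − a·ω_rod·sinφ = -4.5746 m/s;  V_Py = rω cosθ + a·ω_rod·cosφ = -1.557 m/s.
|V_P| = √(V_Px² + V_Py²) = 4.8323 m/s.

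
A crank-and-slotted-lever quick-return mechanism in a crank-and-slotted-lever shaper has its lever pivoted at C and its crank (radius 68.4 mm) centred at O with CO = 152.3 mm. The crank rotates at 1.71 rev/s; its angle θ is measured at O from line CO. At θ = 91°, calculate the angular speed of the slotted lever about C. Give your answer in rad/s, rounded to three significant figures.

ω = 10.74 rad/s (from 1.71 rev/s).
Crank pin A relative to C: A = (d + r cosθ, r sinθ); lever angle φ = atan2(r sinθ, d + r cosθ).
Differentiating tanφ: φ̇ = rω(d cosθ + r)/(d² + r² + 2dr cosθ).
d² + r² + 2dr cosθ = |CA|² = 0.0275102 m²;  d cosθ + r = +0.065742 m.
|ω_lever| = |0.0684·10.74·+0.065742| / 0.0275102 = 1.7562 rad/s.

1.76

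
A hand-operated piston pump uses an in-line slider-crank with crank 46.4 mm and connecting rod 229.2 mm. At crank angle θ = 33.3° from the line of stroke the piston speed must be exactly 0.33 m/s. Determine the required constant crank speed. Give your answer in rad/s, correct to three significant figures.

11.1

For an in-line slider-crank, |v_piston| = rω|sinθ|·[1 + r cosθ/√(L² − r² sin²θ)].
With r = 0.0464 m, L = 0.2292 m, θ = 33.3°: the bracketed kinematic factor |dx/dθ| = 0.029812 m.
ω = v/|dx/dθ| = 0.33/0.029812 = 11.069 rad/s.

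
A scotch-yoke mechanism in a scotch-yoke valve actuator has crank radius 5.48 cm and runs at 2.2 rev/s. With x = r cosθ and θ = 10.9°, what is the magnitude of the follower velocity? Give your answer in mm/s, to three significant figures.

ω = 13.82 rad/s (from 2.2 rev/s).
x = r cosθ ⇒ ẋ = −rω sinθ.
|v| = rω|sinθ| = 0.0548·13.82·|sin 10.9°| = 0.14324 m/s = 143.24 mm/s.

143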